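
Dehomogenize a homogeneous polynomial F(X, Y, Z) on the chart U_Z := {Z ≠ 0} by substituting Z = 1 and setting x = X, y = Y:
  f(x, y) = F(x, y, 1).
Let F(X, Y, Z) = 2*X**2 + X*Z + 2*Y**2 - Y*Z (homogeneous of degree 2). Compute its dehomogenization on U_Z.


f(x, y) = 2*x**2 + x + 2*y**2 - y

On U_Z we set Z = 1. Each monomial c·X^i·Y^j·Z^k in F becomes c·x^i·y^j·1^k = c·x^i·y^j.
Substituting Z = 1: F(X, Y, 1) = 2*x**2 + x + 2*y**2 - y.
Note: deg(f) ≤ deg(F) = 2; strict inequality happens when F is divisible by Z (lost terms).


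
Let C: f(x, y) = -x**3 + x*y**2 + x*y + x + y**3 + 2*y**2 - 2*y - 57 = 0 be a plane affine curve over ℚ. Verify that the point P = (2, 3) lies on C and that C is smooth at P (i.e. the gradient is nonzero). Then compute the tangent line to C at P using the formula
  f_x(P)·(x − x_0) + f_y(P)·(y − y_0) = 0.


Tangent line at P: x + 51*y - 155 = 0.

Step 1: f(2, 3) = 0, so P lies on C.
Step 2: partial derivatives
  f_x(x, y) = -3*x**2 + y**2 + y + 1, f_y(x, y) = 2*x*y + x + 3*y**2 + 4*y - 2.
  f_x(P) = 1, f_y(P) = 51 (gradient nonzero, so P is smooth).
Step 3: tangent line at P: 1·(x − 2) + 51·(y − 3) = 0.
Expanding: x + 51*y - 155 = 0.


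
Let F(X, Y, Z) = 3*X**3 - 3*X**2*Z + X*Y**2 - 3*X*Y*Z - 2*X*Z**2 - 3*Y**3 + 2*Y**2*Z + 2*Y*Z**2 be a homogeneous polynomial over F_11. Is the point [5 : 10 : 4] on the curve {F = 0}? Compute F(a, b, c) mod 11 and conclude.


F(5,10,4) ≡ 3 (mod 11); P is NOT on the curve.

Evaluate F(5, 10, 4) term-by-term (mod 11).
  3*X**3 ↦ 3·125·1·1 = 375
  -3*X**2*Z ↦ -3·25·1·4 = -300
  X*Y**2 ↦ 1·5·100·1 = 500
  -3*X*Y*Z ↦ -3·5·10·4 = -600
  -2*X*Z**2 ↦ -2·5·1·16 = -160
  -3*Y**3 ↦ -3·1·1000·1 = -3000
  2*Y**2*Z ↦ 2·1·100·4 = 800
  2*Y*Z**2 ↦ 2·1·10·16 = 320
Sum: F(5, 10, 4) = (375) + (-300) + (500) + (-600) + (-160) + (-3000) + (800) + (320) = -2065.
Reducing mod 11: -2065 ≡ 3 (mod 11).
Since F(a, b, c) ≡ 3 ≠ 0 (mod 11), P does NOT lie on the curve.


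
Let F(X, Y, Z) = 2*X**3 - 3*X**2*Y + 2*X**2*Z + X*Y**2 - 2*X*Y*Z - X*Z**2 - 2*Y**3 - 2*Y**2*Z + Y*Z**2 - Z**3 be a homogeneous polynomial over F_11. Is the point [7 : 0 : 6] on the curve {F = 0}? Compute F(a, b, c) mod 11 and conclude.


F(7,0,6) ≡ 3 (mod 11); P is NOT on the curve.

Evaluate F(7, 0, 6) term-by-term (mod 11).
  2*X**3 ↦ 2·343·1·1 = 686
  -3*X**2*Y ↦ -3·49·0·1 = 0
  2*X**2*Z ↦ 2·49·1·6 = 588
  X*Y**2 ↦ 1·7·0·1 = 0
  -2*X*Y*Z ↦ -2·7·0·6 = 0
  -X*Z**2 ↦ -1·7·1·36 = -252
  -2*Y**3 ↦ -2·1·0·1 = 0
  -2*Y**2*Z ↦ -2·1·0·6 = 0
  Y*Z**2 ↦ 1·1·0·36 = 0
  -Z**3 ↦ -1·1·1·216 = -216
Sum: F(7, 0, 6) = (686) + (0) + (588) + (0) + (0) + (-252) + (0) + (0) + (0) + (-216) = 806.
Reducing mod 11: 806 ≡ 3 (mod 11).
Since F(a, b, c) ≡ 3 ≠ 0 (mod 11), P does NOT lie on the curve.


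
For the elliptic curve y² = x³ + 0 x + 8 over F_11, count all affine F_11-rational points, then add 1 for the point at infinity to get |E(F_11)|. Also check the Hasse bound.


Affine points = {(1, 3), (1, 8), (2, 4), (2, 7), (5, 1), (5, 10), (6, 2), (6, 9), (8, 5), (8, 6), (9, 0)}; affine count = 11; |E(F_11)| = 12.

Discriminant check: Δ ∝ 4a³ + 27b² = 4·0³ + 27·8² = 4·0 + 27·64 ≡ 1 (mod 11). Nonzero ⇒ E is nonsingular.
For each x ∈ F_11, compute rhs = x³ + 0·x + 8 mod 11, then count y ∈ F_11 with y² ≡ rhs.
  x = 0: rhs = 8, matching y values: none (0 points).
  x = 1: rhs = 9, matching y values: 3, 8 (2 points).
  x = 2: rhs = 5, matching y values: 4, 7 (2 points).
  x = 3: rhs = 2, matching y values: none (0 points).
  x = 4: rhs = 6, matching y values: none (0 points).
  x = 5: rhs = 1, matching y values: 1, 10 (2 points).
  x = 6: rhs = 4, matching y values: 2, 9 (2 points).
  x = 7: rhs = 10, matching y values: none (0 points).
  x = 8: rhs = 3, matching y values: 5, 6 (2 points).
  x = 9: rhs = 0, matching y values: 0 (1 points).
  x = 10: rhs = 7, matching y values: none (0 points).
Total affine count: 11.
Full point count |E(F_11)| = 11 + 1 = 12.
Hasse bound: |12 − (11+1)| = |0| = 0 ≤ 2√11 ≈ 6.6332 ✓.


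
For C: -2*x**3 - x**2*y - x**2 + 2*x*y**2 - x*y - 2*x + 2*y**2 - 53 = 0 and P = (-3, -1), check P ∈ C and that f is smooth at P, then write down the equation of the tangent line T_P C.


Tangent line at P: -53*x + 2*y - 157 = 0.

Step 1: f(-3, -1) = 0, so P lies on C.
Step 2: partial derivatives
  f_x(x, y) = -6*x**2 - 2*x*y - 2*x + 2*y**2 - y - 2, f_y(x, y) = -x**2 + 4*x*y - x + 4*y.
  f_x(P) = -53, f_y(P) = 2 (gradient nonzero, so P is smooth).
Step 3: tangent line at P: -53·(x − -3) + 2·(y − -1) = 0.
Expanding: -53*x + 2*y - 157 = 0.


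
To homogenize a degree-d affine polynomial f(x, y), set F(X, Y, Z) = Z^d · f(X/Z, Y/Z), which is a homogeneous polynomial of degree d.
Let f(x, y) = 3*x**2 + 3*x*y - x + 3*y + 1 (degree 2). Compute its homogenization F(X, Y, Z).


F(X, Y, Z) = 3*X**2 + 3*X*Y - X*Z + 3*Y*Z + Z**2

deg(f) = 2.
Substitute x = X/Z, y = Y/Z into f, then multiply by Z^2.
  monomial 3·x^2·y^0 ↦ 3·X^2·Y^0·Z^0.
  monomial 3·x^1·y^1 ↦ 3·X^1·Y^1·Z^0.
  monomial -1·x^1·y^0 ↦ -1·X^1·Y^0·Z^1.
  monomial 3·x^0·y^1 ↦ 3·X^0·Y^1·Z^1.
  monomial 1·x^0·y^0 ↦ 1·X^0·Y^0·Z^2.
Collecting: F(X, Y, Z) = 3*X**2 + 3*X*Y - X*Z + 3*Y*Z + Z**2.


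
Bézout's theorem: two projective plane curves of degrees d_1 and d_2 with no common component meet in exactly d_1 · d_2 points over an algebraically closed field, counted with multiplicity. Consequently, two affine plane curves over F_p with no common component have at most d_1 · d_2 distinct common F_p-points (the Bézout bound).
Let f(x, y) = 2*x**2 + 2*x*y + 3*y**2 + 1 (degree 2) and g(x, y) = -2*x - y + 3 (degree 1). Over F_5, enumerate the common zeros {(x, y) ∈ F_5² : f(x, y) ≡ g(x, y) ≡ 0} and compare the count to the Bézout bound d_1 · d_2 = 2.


Common zeros: ∅; count = 0; Bézout bound = 2.

deg(f) = 2, deg(g) = 1, so Bézout bound = 2.
Scan x ∈ F_5. For each x, list the y ∈ F_5 with f(x, y) ≡ 0 and those with g(x, y) ≡ 0 (mod 5); the common zeros in that column are the intersection.
  x = 0: f ≡ 0 at y ∈ ∅; g ≡ 0 at y ∈ {3}; common: ∅.
  x = 1: f ≡ 0 at y ∈ ∅; g ≡ 0 at y ∈ {1}; common: ∅.
  x = 2: f ≡ 0 at y ∈ ∅; g ≡ 0 at y ∈ {4}; common: ∅.
  x = 3: f ≡ 0 at y ∈ ∅; g ≡ 0 at y ∈ {2}; common: ∅.
  x = 4: f ≡ 0 at y ∈ ∅; g ≡ 0 at y ∈ {0}; common: ∅.
Collecting: common zeros = ∅, so the count is 0.
Comparison with the Bézout bound: 0 ≤ 2 = deg(f)·deg(g), as expected for curves with no common component (the affine F_5-count falls short of the bound because intersections may lie at infinity, over extension fields, or carry multiplicity).


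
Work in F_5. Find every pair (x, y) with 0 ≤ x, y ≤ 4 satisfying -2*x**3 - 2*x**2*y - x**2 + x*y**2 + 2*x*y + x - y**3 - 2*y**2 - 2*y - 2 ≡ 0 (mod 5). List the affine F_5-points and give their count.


Affine F_5-points: {(1, 2), (2, 0), (2, 2), (2, 3)}; count = 4.

For each of the 25 pairs (x, y) ∈ F_5², evaluate f(x, y) mod 5. Record the zeros.
  x = 0: [0↦3, 1↦3, 2↦3, 3↦2, 4↦4]  zeros at y ∈ ∅
  x = 1: [0↦1, 1↦2, 2↦0, 3↦4, 4↦3]  zeros at y ∈ {2}
  x = 2: [0↦0, 1↦3, 2↦0, 3↦0, 4↦2]  zeros at y ∈ {0, 2, 3}
  x = 3: [0↦3, 1↦4, 2↦1, 3↦3, 4↦4]  zeros at y ∈ ∅
  x = 4: [0↦3, 1↦3, 2↦1, 3↦1, 4↦2]  zeros at y ∈ ∅
Collecting zeros: affine points = {(1, 2), (2, 0), (2, 2), (2, 3)}.
Total count |C(F_5)_aff| = 4.


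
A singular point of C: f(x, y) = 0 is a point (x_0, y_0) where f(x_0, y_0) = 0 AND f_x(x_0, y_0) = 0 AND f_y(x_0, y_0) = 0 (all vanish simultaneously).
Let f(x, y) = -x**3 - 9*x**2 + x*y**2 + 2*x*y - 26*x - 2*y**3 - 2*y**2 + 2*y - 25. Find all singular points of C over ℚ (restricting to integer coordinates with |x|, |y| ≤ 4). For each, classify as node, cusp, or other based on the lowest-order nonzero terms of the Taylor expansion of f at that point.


Singular points: {(-3, -1)}; classification: cusp.

Compute partial derivatives:
  f_x = -3*x**2 - 18*x + y**2 + 2*y - 26.
  f_y = 2*x*y + 2*x - 6*y**2 - 4*y + 2.
Scan x_0 ∈ {−4, ..., 4}. For each x_0, f_y(x_0, y) is a polynomial in y; find its integer roots y ∈ {−4, ..., 4}, then test f_x and f at those candidates.
  x = -4: f_y(-4, y) = -6*y**2 - 12*y - 6; vanishes at y ∈ {-1}. (-4, -1): f_x = -3 ≠ 0.
  x = -3: f_y(-3, y) = -6*y**2 - 10*y - 4; vanishes at y ∈ {-1}. (-3, -1): f_x = 0, f = 0 — SINGULAR.
  x = -2: f_y(-2, y) = -6*y**2 - 8*y - 2; vanishes at y ∈ {-1}. (-2, -1): f_x = -3 ≠ 0.
  x = -1: f_y(-1, y) = -6*y**2 - 6*y; vanishes at y ∈ {-1, 0}. (-1, -1): f_x = -12 ≠ 0; (-1, 0): f_x = -11 ≠ 0.
  x = 0: f_y(0, y) = -6*y**2 - 4*y + 2; vanishes at y ∈ {-1}. (0, -1): f_x = -27 ≠ 0.
  x = 1: f_y(1, y) = -6*y**2 - 2*y + 4; vanishes at y ∈ {-1}. (1, -1): f_x = -48 ≠ 0.
  x = 2: f_y(2, y) = 6 - 6*y**2; vanishes at y ∈ {-1, 1}. (2, -1): f_x = -75 ≠ 0; (2, 1): f_x = -71 ≠ 0.
  x = 3: f_y(3, y) = -6*y**2 + 2*y + 8; vanishes at y ∈ {-1}. (3, -1): f_x = -108 ≠ 0.
  x = 4: f_y(4, y) = -6*y**2 + 4*y + 10; vanishes at y ∈ {-1}. (4, -1): f_x = -147 ≠ 0.
Only singular point on the grid: (-3, -1).
Classify: substitute x = -3 + u, y = -1 + v and expand: f = -u**3 + u*v**2 - 2*v**3 + v**2.
No constant or linear terms (consistent with a singular point). Quadratic part: v**2. Cubic part: -u**3 + u*v**2 - 2*v**3.
The quadratic part v**2 is a perfect square, so there is a single (double) tangent line v = 0, i.e. y = -1. Restricting the cubic part to that line (v = 0) leaves -u**3 ≠ 0, so f is not divisible by v and the branch is v² ≈ u**3 to lowest order — this is a cusp.
Classification: cusp.


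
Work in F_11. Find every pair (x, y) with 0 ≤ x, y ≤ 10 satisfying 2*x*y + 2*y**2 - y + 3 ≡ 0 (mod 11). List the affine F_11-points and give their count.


Affine F_11-points: {(3, 4), (3, 10), (4, 5), (4, 8), (6, 2), (6, 9), (8, 3), (8, 6), (9, 1), (9, 7)}; count = 10.

For each of the 121 pairs (x, y) ∈ F_11², evaluate f(x, y) mod 11. Record the zeros.
  x = 0: [0↦3, 1↦4, 2↦9, 3↦7, 4↦9, 5↦4, 6↦3, 7↦6, 8↦2, 9↦2, 10↦6]  zeros at y ∈ ∅
  x = 1: [0↦3, 1↦6, 2↦2, 3↦2, 4↦6, 5↦3, 6↦4, 7↦9, 8↦7, 9↦9, 10↦4]  zeros at y ∈ ∅
  x = 2: [0↦3, 1↦8, 2↦6, 3↦8, 4↦3, 5↦2, 6↦5, 7↦1, 8↦1, 9↦5, 10↦2]  zeros at y ∈ ∅
  x = 3: [0↦3, 1↦10, 2↦10, 3↦3, 4↦0, 5↦1, 6↦6, 7↦4, 8↦6, 9↦1, 10↦0]  zeros at y ∈ {4, 10}
  x = 4: [0↦3, 1↦1, 2↦3, 3↦9, 4↦8, 5↦0, 6↦7, 7↦7, 8↦0, 9↦8, 10↦9]  zeros at y ∈ {5, 8}
  x = 5: [0↦3, 1↦3, 2↦7, 3↦4, 4↦5, 5↦10, 6↦8, 7↦10, 8↦5, 9↦4, 10↦7]  zeros at y ∈ ∅
  x = 6: [0↦3, 1↦5, 2↦0, 3↦10, 4↦2, 5↦9, 6↦9, 7↦2, 8↦10, 9↦0, 10↦5]  zeros at y ∈ {2, 9}
  x = 7: [0↦3, 1↦7, 2↦4, 3↦5, 4↦10, 5↦8, 6↦10, 7↦5, 8↦4, 9↦7, 10↦3]  zeros at y ∈ ∅
  x = 8: [0↦3, 1↦9, 2↦8, 3↦0, 4↦7, 5↦7, 6↦0, 7↦8, 8↦9, 9↦3, 10↦1]  zeros at y ∈ {3, 6}
  x = 9: [0↦3, 1↦0, 2↦1, 3↦6, 4↦4, 5↦6, 6↦1, 7↦0, 8↦3, 9↦10, 10↦10]  zeros at y ∈ {1, 7}
  x = 10: [0↦3, 1↦2, 2↦5, 3↦1, 4↦1, 5↦5, 6↦2, 7↦3, 8↦8, 9↦6, 10↦8]  zeros at y ∈ ∅
Collecting zeros: affine points = {(3, 4), (3, 10), (4, 5), (4, 8), (6, 2), (6, 9), (8, 3), (8, 6), (9, 1), (9, 7)}.
Total count |C(F_11)_aff| = 10.


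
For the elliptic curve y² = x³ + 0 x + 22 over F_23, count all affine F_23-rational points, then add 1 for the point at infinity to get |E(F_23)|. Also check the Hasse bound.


Affine points = {(1, 0), (3, 7), (3, 16), (5, 3), (5, 20), (6, 10), (6, 13), (12, 5), (12, 18), (14, 11), (14, 12), (15, 4), (15, 19), (16, 1), (16, 22), (17, 6), (17, 17), (18, 9), (18, 14), (19, 2), (19, 21), (20, 8), (20, 15)}; affine count = 23; |E(F_23)| = 24.

Discriminant check: Δ ∝ 4a³ + 27b² = 4·0³ + 27·22² = 4·0 + 27·484 ≡ 4 (mod 23). Nonzero ⇒ E is nonsingular.
For each x ∈ F_23, compute rhs = x³ + 0·x + 22 mod 23, then count y ∈ F_23 with y² ≡ rhs.
  x = 0: rhs = 22, matching y values: none (0 points).
  x = 1: rhs = 0, matching y values: 0 (1 points).
  x = 2: rhs = 7, matching y values: none (0 points).
  x = 3: rhs = 3, matching y values: 7, 16 (2 points).
  x = 4: rhs = 17, matching y values: none (0 points).
  x = 5: rhs = 9, matching y values: 3, 20 (2 points).
  x = 6: rhs = 8, matching y values: 10, 13 (2 points).
  x = 7: rhs = 20, matching y values: none (0 points).
  x = 8: rhs = 5, matching y values: none (0 points).
  x = 9: rhs = 15, matching y values: none (0 points).
  x = 10: rhs = 10, matching y values: none (0 points).
  x = 11: rhs = 19, matching y values: none (0 points).
  x = 12: rhs = 2, matching y values: 5, 18 (2 points).
  x = 13: rhs = 11, matching y values: none (0 points).
  x = 14: rhs = 6, matching y values: 11, 12 (2 points).
  x = 15: rhs = 16, matching y values: 4, 19 (2 points).
  x = 16: rhs = 1, matching y values: 1, 22 (2 points).
  x = 17: rhs = 13, matching y values: 6, 17 (2 points).
  x = 18: rhs = 12, matching y values: 9, 14 (2 points).
  x = 19: rhs = 4, matching y values: 2, 21 (2 points).
  x = 20: rhs = 18, matching y values: 8, 15 (2 points).
  x = 21: rhs = 14, matching y values: none (0 points).
  x = 22: rhs = 21, matching y values: none (0 points).
Total affine count: 23.
Full point count |E(F_23)| = 23 + 1 = 24.
Hasse bound: |24 − (23+1)| = |0| = 0 ≤ 2√23 ≈ 9.5917 ✓.


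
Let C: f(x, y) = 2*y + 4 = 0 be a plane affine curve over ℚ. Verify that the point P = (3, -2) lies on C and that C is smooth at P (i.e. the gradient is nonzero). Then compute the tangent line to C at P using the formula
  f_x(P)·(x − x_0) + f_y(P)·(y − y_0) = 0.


Tangent line at P: 2*y + 4 = 0.

Step 1: f(3, -2) = 0, so P lies on C.
Step 2: partial derivatives
  f_x(x, y) = 0, f_y(x, y) = 2.
  f_x(P) = 0, f_y(P) = 2 (gradient nonzero, so P is smooth).
Step 3: tangent line at P: 0·(x − 3) + 2·(y − -2) = 0.
Expanding: 2*y + 4 = 0.


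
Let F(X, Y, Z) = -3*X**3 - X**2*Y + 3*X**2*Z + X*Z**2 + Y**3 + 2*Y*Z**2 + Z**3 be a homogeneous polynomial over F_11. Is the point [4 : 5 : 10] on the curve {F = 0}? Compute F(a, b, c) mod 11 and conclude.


F(4,5,10) ≡ 5 (mod 11); P is NOT on the curve.

Evaluate F(4, 5, 10) term-by-term (mod 11).
  -3*X**3 ↦ -3·64·1·1 = -192
  -X**2*Y ↦ -1·16·5·1 = -80
  3*X**2*Z ↦ 3·16·1·10 = 480
  X*Z**2 ↦ 1·4·1·100 = 400
  Y**3 ↦ 1·1·125·1 = 125
  2*Y*Z**2 ↦ 2·1·5·100 = 1000
  Z**3 ↦ 1·1·1·1000 = 1000
Sum: F(4, 5, 10) = (-192) + (-80) + (480) + (400) + (125) + (1000) + (1000) = 2733.
Reducing mod 11: 2733 ≡ 5 (mod 11).
Since F(a, b, c) ≡ 5 ≠ 0 (mod 11), P does NOT lie on the curve.


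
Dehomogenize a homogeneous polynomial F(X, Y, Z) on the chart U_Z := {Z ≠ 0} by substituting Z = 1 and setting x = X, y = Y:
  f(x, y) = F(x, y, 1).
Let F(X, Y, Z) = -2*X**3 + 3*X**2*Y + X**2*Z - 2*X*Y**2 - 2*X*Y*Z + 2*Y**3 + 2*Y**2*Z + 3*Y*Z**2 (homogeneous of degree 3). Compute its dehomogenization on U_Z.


f(x, y) = -2*x**3 + 3*x**2*y + x**2 - 2*x*y**2 - 2*x*y + 2*y**3 + 2*y**2 + 3*y

On U_Z we set Z = 1. Each monomial c·X^i·Y^j·Z^k in F becomes c·x^i·y^j·1^k = c·x^i·y^j.
Substituting Z = 1: F(X, Y, 1) = -2*x**3 + 3*x**2*y + x**2 - 2*x*y**2 - 2*x*y + 2*y**3 + 2*y**2 + 3*y.
Note: deg(f) ≤ deg(F) = 3; strict inequality happens when F is divisible by Z (lost terms).


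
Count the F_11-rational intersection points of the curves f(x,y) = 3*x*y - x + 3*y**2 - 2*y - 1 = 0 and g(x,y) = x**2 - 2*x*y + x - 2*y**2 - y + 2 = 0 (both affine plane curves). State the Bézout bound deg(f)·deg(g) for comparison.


Common zeros: ∅; count = 0; Bézout bound = 4.

deg(f) = 2, deg(g) = 2, so Bézout bound = 4.
Scan x ∈ F_11. For each x, list the y ∈ F_11 with f(x, y) ≡ 0 and those with g(x, y) ≡ 0 (mod 11); the common zeros in that column are the intersection.
  x = 0: f ≡ 0 at y ∈ {1, 7}; g ≡ 0 at y ∈ ∅; common: ∅.
  x = 1: f ≡ 0 at y ∈ {8, 10}; g ≡ 0 at y ∈ ∅; common: ∅.
  x = 2: f ≡ 0 at y ∈ ∅; g ≡ 0 at y ∈ {4, 10}; common: ∅.
  x = 3: f ≡ 0 at y ∈ {2, 3}; g ≡ 0 at y ∈ ∅; common: ∅.
  x = 4: f ≡ 0 at y ∈ ∅; g ≡ 0 at y ∈ {0, 1}; common: ∅.
  x = 5: f ≡ 0 at y ∈ ∅; g ≡ 0 at y ∈ {4, 7}; common: ∅.
  x = 6: f ≡ 0 at y ∈ ∅; g ≡ 0 at y ∈ {0, 10}; common: ∅.
  x = 7: f ≡ 0 at y ∈ ∅; g ≡ 0 at y ∈ ∅; common: ∅.
  x = 8: f ≡ 0 at y ∈ {5, 6}; g ≡ 0 at y ∈ {1, 7}; common: ∅.
  x = 9: f ≡ 0 at y ∈ ∅; g ≡ 0 at y ∈ ∅; common: ∅.
  x = 10: f ≡ 0 at y ∈ {0, 9}; g ≡ 0 at y ∈ ∅; common: ∅.
Collecting: common zeros = ∅, so the count is 0.
Comparison with the Bézout bound: 0 ≤ 4 = deg(f)·deg(g), as expected for curves with no common component (the affine F_11-count falls short of the bound because intersections may lie at infinity, over extension fields, or carry multiplicity).


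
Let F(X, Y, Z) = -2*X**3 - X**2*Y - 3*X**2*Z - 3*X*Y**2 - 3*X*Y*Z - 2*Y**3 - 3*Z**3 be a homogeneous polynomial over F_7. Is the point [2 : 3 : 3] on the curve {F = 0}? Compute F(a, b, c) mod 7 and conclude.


F(2,3,3) ≡ 1 (mod 7); P is NOT on the curve.

Evaluate F(2, 3, 3) term-by-term (mod 7).
  -2*X**3 ↦ -2·8·1·1 = -16
  -X**2*Y ↦ -1·4·3·1 = -12
  -3*X**2*Z ↦ -3·4·1·3 = -36
  -3*X*Y**2 ↦ -3·2·9·1 = -54
  -3*X*Y*Z ↦ -3·2·3·3 = -54
  -2*Y**3 ↦ -2·1·27·1 = -54
  -3*Z**3 ↦ -3·1·1·27 = -81
Sum: F(2, 3, 3) = (-16) + (-12) + (-36) + (-54) + (-54) + (-54) + (-81) = -307.
Reducing mod 7: -307 ≡ 1 (mod 7).
Since F(a, b, c) ≡ 1 ≠ 0 (mod 7), P does NOT lie on the curve.


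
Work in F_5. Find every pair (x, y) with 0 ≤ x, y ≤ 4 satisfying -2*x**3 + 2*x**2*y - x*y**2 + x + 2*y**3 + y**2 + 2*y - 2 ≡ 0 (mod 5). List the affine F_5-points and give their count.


Affine F_5-points: {(0, 4), (2, 1), (3, 2), (4, 4)}; count = 4.

For each of the 25 pairs (x, y) ∈ F_5², evaluate f(x, y) mod 5. Record the zeros.
  x = 0: [0↦3, 1↦3, 2↦2, 3↦2, 4↦0]  zeros at y ∈ {4}
  x = 1: [0↦2, 1↦3, 2↦1, 3↦3, 4↦1]  zeros at y ∈ ∅
  x = 2: [0↦4, 1↦0, 2↦1, 3↦4, 4↦1]  zeros at y ∈ {1}
  x = 3: [0↦2, 1↦2, 2↦0, 3↦3, 4↦3]  zeros at y ∈ {2}
  x = 4: [0↦4, 1↦2, 2↦1, 3↦3, 4↦0]  zeros at y ∈ {4}
Collecting zeros: affine points = {(0, 4), (2, 1), (3, 2), (4, 4)}.
Total count |C(F_5)_aff| = 4.


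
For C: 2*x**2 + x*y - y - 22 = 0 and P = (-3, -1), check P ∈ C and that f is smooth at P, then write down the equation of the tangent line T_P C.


Tangent line at P: -13*x - 4*y - 43 = 0.

Step 1: f(-3, -1) = 0, so P lies on C.
Step 2: partial derivatives
  f_x(x, y) = 4*x + y, f_y(x, y) = x - 1.
  f_x(P) = -13, f_y(P) = -4 (gradient nonzero, so P is smooth).
Step 3: tangent line at P: -13·(x − -3) + -4·(y − -1) = 0.
Expanding: -13*x - 4*y - 43 = 0.


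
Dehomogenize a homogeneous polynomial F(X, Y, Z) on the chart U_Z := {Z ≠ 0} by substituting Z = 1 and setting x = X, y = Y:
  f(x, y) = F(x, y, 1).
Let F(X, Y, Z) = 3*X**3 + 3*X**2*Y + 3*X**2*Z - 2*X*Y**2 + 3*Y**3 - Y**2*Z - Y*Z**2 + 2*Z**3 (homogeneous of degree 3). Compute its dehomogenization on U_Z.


f(x, y) = 3*x**3 + 3*x**2*y + 3*x**2 - 2*x*y**2 + 3*y**3 - y**2 - y + 2

On U_Z we set Z = 1. Each monomial c·X^i·Y^j·Z^k in F becomes c·x^i·y^j·1^k = c·x^i·y^j.
Substituting Z = 1: F(X, Y, 1) = 3*x**3 + 3*x**2*y + 3*x**2 - 2*x*y**2 + 3*y**3 - y**2 - y + 2.
Note: deg(f) ≤ deg(F) = 3; strict inequality happens when F is divisible by Z (lost terms).


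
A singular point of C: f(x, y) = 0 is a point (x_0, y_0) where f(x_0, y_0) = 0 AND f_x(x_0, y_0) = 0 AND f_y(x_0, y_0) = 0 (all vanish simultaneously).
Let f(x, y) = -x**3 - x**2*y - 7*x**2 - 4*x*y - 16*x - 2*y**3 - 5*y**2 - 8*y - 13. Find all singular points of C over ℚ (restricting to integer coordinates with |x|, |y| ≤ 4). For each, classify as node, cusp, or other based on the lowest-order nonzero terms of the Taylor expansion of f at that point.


Singular points: {(-2, -1)}; classification: cusp.

Compute partial derivatives:
  f_x = -3*x**2 - 2*x*y - 14*x - 4*y - 16.
  f_y = -x**2 - 4*x - 6*y**2 - 10*y - 8.
Scan x_0 ∈ {−4, ..., 4}. For each x_0, f_y(x_0, y) is a polynomial in y; find its integer roots y ∈ {−4, ..., 4}, then test f_x and f at those candidates.
  x = -4: f_y(-4, y) = -6*y**2 - 10*y - 8; no integer root y with |y| ≤ 4.
  x = -3: f_y(-3, y) = -6*y**2 - 10*y - 5; no integer root y with |y| ≤ 4.
  x = -2: f_y(-2, y) = -6*y**2 - 10*y - 4; vanishes at y ∈ {-1}. (-2, -1): f_x = 0, f = 0 — SINGULAR.
  x = -1: f_y(-1, y) = -6*y**2 - 10*y - 5; no integer root y with |y| ≤ 4.
  x = 0: f_y(0, y) = -6*y**2 - 10*y - 8; no integer root y with |y| ≤ 4.
  x = 1: f_y(1, y) = -6*y**2 - 10*y - 13; no integer root y with |y| ≤ 4.
  x = 2: f_y(2, y) = -6*y**2 - 10*y - 20; no integer root y with |y| ≤ 4.
  x = 3: f_y(3, y) = -6*y**2 - 10*y - 29; no integer root y with |y| ≤ 4.
  x = 4: f_y(4, y) = -6*y**2 - 10*y - 40; no integer root y with |y| ≤ 4.
Only singular point on the grid: (-2, -1).
Classify: substitute x = -2 + u, y = -1 + v and expand: f = -u**3 - u**2*v - 2*v**3 + v**2.
No constant or linear terms (consistent with a singular point). Quadratic part: v**2. Cubic part: -u**3 - u**2*v - 2*v**3.
The quadratic part v**2 is a perfect square, so there is a single (double) tangent line v = 0, i.e. y = -1. Restricting the cubic part to that line (v = 0) leaves -u**3 ≠ 0, so f is not divisible by v and the branch is v² ≈ u**3 to lowest order — this is a cusp.
Classification: cusp.


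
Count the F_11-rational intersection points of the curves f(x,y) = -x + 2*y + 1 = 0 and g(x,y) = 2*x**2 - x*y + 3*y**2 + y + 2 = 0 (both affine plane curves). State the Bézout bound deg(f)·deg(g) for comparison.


Common zeros: ∅; count = 0; Bézout bound = 2.

deg(f) = 1, deg(g) = 2, so Bézout bound = 2.
Scan x ∈ F_11. For each x, list the y ∈ F_11 with f(x, y) ≡ 0 and those with g(x, y) ≡ 0 (mod 11); the common zeros in that column are the intersection.
  x = 0: f ≡ 0 at y ∈ {5}; g ≡ 0 at y ∈ ∅; common: ∅.
  x = 1: f ≡ 0 at y ∈ {0}; g ≡ 0 at y ∈ ∅; common: ∅.
  x = 2: f ≡ 0 at y ∈ {6}; g ≡ 0 at y ∈ ∅; common: ∅.
  x = 3: f ≡ 0 at y ∈ {1}; g ≡ 0 at y ∈ ∅; common: ∅.
  x = 4: f ≡ 0 at y ∈ {7}; g ≡ 0 at y ∈ ∅; common: ∅.
  x = 5: f ≡ 0 at y ∈ {2}; g ≡ 0 at y ∈ ∅; common: ∅.
  x = 6: f ≡ 0 at y ∈ {8}; g ≡ 0 at y ∈ ∅; common: ∅.
  x = 7: f ≡ 0 at y ∈ {3}; g ≡ 0 at y ∈ ∅; common: ∅.
  x = 8: f ≡ 0 at y ∈ {9}; g ≡ 0 at y ∈ ∅; common: ∅.
  x = 9: f ≡ 0 at y ∈ {4}; g ≡ 0 at y ∈ ∅; common: ∅.
  x = 10: f ≡ 0 at y ∈ {10}; g ≡ 0 at y ∈ {7}; common: ∅.
Collecting: common zeros = ∅, so the count is 0.
Comparison with the Bézout bound: 0 ≤ 2 = deg(f)·deg(g), as expected for curves with no common component (the affine F_11-count falls short of the bound because intersections may lie at infinity, over extension fields, or carry multiplicity).


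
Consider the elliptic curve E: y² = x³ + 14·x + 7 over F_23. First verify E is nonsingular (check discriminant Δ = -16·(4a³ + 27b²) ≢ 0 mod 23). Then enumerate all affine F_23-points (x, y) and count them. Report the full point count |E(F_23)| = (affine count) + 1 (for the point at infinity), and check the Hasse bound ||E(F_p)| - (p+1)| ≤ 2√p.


Affine points = {(4, 9), (4, 14), (5, 8), (5, 15), (6, 10), (6, 13), (14, 7), (14, 16), (15, 2), (15, 21), (16, 7), (16, 16), (17, 11), (17, 12), (19, 5), (19, 18)}; affine count = 16; |E(F_23)| = 17.

Discriminant check: Δ ∝ 4a³ + 27b² = 4·14³ + 27·7² = 4·2744 + 27·49 ≡ 17 (mod 23). Nonzero ⇒ E is nonsingular.
For each x ∈ F_23, compute rhs = x³ + 14·x + 7 mod 23, then count y ∈ F_23 with y² ≡ rhs.
  x = 0: rhs = 7, matching y values: none (0 points).
  x = 1: rhs = 22, matching y values: none (0 points).
  x = 2: rhs = 20, matching y values: none (0 points).
  x = 3: rhs = 7, matching y values: none (0 points).
  x = 4: rhs = 12, matching y values: 9, 14 (2 points).
  x = 5: rhs = 18, matching y values: 8, 15 (2 points).
  x = 6: rhs = 8, matching y values: 10, 13 (2 points).
  x = 7: rhs = 11, matching y values: none (0 points).
  x = 8: rhs = 10, matching y values: none (0 points).
  x = 9: rhs = 11, matching y values: none (0 points).
  x = 10: rhs = 20, matching y values: none (0 points).
  x = 11: rhs = 20, matching y values: none (0 points).
  x = 12: rhs = 17, matching y values: none (0 points).
  x = 13: rhs = 17, matching y values: none (0 points).
  x = 14: rhs = 3, matching y values: 7, 16 (2 points).
  x = 15: rhs = 4, matching y values: 2, 21 (2 points).
  x = 16: rhs = 3, matching y values: 7, 16 (2 points).
  x = 17: rhs = 6, matching y values: 11, 12 (2 points).
  x = 18: rhs = 19, matching y values: none (0 points).
  x = 19: rhs = 2, matching y values: 5, 18 (2 points).
  x = 20: rhs = 7, matching y values: none (0 points).
  x = 21: rhs = 17, matching y values: none (0 points).
  x = 22: rhs = 15, matching y values: none (0 points).
Total affine count: 16.
Full point count |E(F_23)| = 16 + 1 = 17.
Hasse bound: |17 − (23+1)| = |-7| = 7 ≤ 2√23 ≈ 9.5917 ✓.


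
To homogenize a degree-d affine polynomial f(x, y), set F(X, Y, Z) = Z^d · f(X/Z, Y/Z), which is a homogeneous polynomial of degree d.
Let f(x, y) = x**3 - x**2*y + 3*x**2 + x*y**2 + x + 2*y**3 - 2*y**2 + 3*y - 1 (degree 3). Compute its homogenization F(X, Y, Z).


F(X, Y, Z) = X**3 - X**2*Y + 3*X**2*Z + X*Y**2 + X*Z**2 + 2*Y**3 - 2*Y**2*Z + 3*Y*Z**2 - Z**3

deg(f) = 3.
Substitute x = X/Z, y = Y/Z into f, then multiply by Z^3.
  monomial 1·x^3·y^0 ↦ 1·X^3·Y^0·Z^0.
  monomial -1·x^2·y^1 ↦ -1·X^2·Y^1·Z^0.
  monomial 3·x^2·y^0 ↦ 3·X^2·Y^0·Z^1.
  monomial 1·x^1·y^2 ↦ 1·X^1·Y^2·Z^0.
  monomial 1·x^1·y^0 ↦ 1·X^1·Y^0·Z^2.
  monomial 2·x^0·y^3 ↦ 2·X^0·Y^3·Z^0.
  monomial -2·x^0·y^2 ↦ -2·X^0·Y^2·Z^1.
  monomial 3·x^0·y^1 ↦ 3·X^0·Y^1·Z^2.
  monomial -1·x^0·y^0 ↦ -1·X^0·Y^0·Z^3.
Collecting: F(X, Y, Z) = X**3 - X**2*Y + 3*X**2*Z + X*Y**2 + X*Z**2 + 2*Y**3 - 2*Y**2*Z + 3*Y*Z**2 - Z**3.


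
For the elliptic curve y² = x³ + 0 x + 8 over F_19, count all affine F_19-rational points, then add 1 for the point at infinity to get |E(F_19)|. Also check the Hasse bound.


Affine points = {(1, 3), (1, 16), (2, 4), (2, 15), (3, 4), (3, 15), (5, 0), (7, 3), (7, 16), (8, 8), (8, 11), (10, 1), (10, 18), (11, 3), (11, 16), (12, 8), (12, 11), (13, 1), (13, 18), (14, 4), (14, 15), (15, 1), (15, 18), (16, 0), (17, 0), (18, 8), (18, 11)}; affine count = 27; |E(F_19)| = 28.

Discriminant check: Δ ∝ 4a³ + 27b² = 4·0³ + 27·8² = 4·0 + 27·64 ≡ 18 (mod 19). Nonzero ⇒ E is nonsingular.
For each x ∈ F_19, compute rhs = x³ + 0·x + 8 mod 19, then count y ∈ F_19 with y² ≡ rhs.
  x = 0: rhs = 8, matching y values: none (0 points).
  x = 1: rhs = 9, matching y values: 3, 16 (2 points).
  x = 2: rhs = 16, matching y values: 4, 15 (2 points).
  x = 3: rhs = 16, matching y values: 4, 15 (2 points).
  x = 4: rhs = 15, matching y values: none (0 points).
  x = 5: rhs = 0, matching y values: 0 (1 points).
  x = 6: rhs = 15, matching y values: none (0 points).
  x = 7: rhs = 9, matching y values: 3, 16 (2 points).
  x = 8: rhs = 7, matching y values: 8, 11 (2 points).
  x = 9: rhs = 15, matching y values: none (0 points).
  x = 10: rhs = 1, matching y values: 1, 18 (2 points).
  x = 11: rhs = 9, matching y values: 3, 16 (2 points).
  x = 12: rhs = 7, matching y values: 8, 11 (2 points).
  x = 13: rhs = 1, matching y values: 1, 18 (2 points).
  x = 14: rhs = 16, matching y values: 4, 15 (2 points).
  x = 15: rhs = 1, matching y values: 1, 18 (2 points).
  x = 16: rhs = 0, matching y values: 0 (1 points).
  x = 17: rhs = 0, matching y values: 0 (1 points).
  x = 18: rhs = 7, matching y values: 8, 11 (2 points).
Total affine count: 27.
Full point count |E(F_19)| = 27 + 1 = 28.
Hasse bound: |28 − (19+1)| = |8| = 8 ≤ 2√19 ≈ 8.7178 ✓.


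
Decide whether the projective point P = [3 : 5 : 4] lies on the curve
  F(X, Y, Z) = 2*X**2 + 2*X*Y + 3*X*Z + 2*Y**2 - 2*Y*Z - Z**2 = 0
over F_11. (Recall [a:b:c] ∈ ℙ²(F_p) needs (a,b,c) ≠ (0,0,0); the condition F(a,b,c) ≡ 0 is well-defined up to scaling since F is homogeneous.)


F(3,5,4) ≡ 1 (mod 11); P is NOT on the curve.

Evaluate F(3, 5, 4) term-by-term (mod 11).
  2*X**2 ↦ 2·9·1·1 = 18
  2*X*Y ↦ 2·3·5·1 = 30
  3*X*Z ↦ 3·3·1·4 = 36
  2*Y**2 ↦ 2·1·25·1 = 50
  -2*Y*Z ↦ -2·1·5·4 = -40
  -Z**2 ↦ -1·1·1·16 = -16
Sum: F(3, 5, 4) = (18) + (30) + (36) + (50) + (-40) + (-16) = 78.
Reducing mod 11: 78 ≡ 1 (mod 11).
Since F(a, b, c) ≡ 1 ≠ 0 (mod 11), P does NOT lie on the curve.


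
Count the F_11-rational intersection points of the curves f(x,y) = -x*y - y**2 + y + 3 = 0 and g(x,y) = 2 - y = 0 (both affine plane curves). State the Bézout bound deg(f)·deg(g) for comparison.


Common zeros: {(6, 2)}; count = 1; Bézout bound = 2.

deg(f) = 2, deg(g) = 1, so Bézout bound = 2.
Scan x ∈ F_11. For each x, list the y ∈ F_11 with f(x, y) ≡ 0 and those with g(x, y) ≡ 0 (mod 11); the common zeros in that column are the intersection.
  x = 0: f ≡ 0 at y ∈ ∅; g ≡ 0 at y ∈ {2}; common: ∅.
  x = 1: f ≡ 0 at y ∈ {5, 6}; g ≡ 0 at y ∈ {2}; common: ∅.
  x = 2: f ≡ 0 at y ∈ ∅; g ≡ 0 at y ∈ {2}; common: ∅.
  x = 3: f ≡ 0 at y ∈ {1, 8}; g ≡ 0 at y ∈ {2}; common: ∅.
  x = 4: f ≡ 0 at y ∈ ∅; g ≡ 0 at y ∈ {2}; common: ∅.
  x = 5: f ≡ 0 at y ∈ ∅; g ≡ 0 at y ∈ {2}; common: ∅.
  x = 6: f ≡ 0 at y ∈ {2, 4}; g ≡ 0 at y ∈ {2}; common: {2}.
  x = 7: f ≡ 0 at y ∈ {7, 9}; g ≡ 0 at y ∈ {2}; common: ∅.
  x = 8: f ≡ 0 at y ∈ ∅; g ≡ 0 at y ∈ {2}; common: ∅.
  x = 9: f ≡ 0 at y ∈ ∅; g ≡ 0 at y ∈ {2}; common: ∅.
  x = 10: f ≡ 0 at y ∈ {3, 10}; g ≡ 0 at y ∈ {2}; common: ∅.
Collecting: common zeros = {(6, 2)}, so the count is 1.
Comparison with the Bézout bound: 1 ≤ 2 = deg(f)·deg(g), as expected for curves with no common component (the affine F_11-count falls short of the bound because intersections may lie at infinity, over extension fields, or carry multiplicity).


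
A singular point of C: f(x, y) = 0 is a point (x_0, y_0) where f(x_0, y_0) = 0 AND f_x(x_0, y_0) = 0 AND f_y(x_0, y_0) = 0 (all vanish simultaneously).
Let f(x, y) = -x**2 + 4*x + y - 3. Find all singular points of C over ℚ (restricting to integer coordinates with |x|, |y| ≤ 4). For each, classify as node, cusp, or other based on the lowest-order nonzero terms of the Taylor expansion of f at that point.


No singular points in the scanned grid; C is smooth there.

Compute partial derivatives:
  f_x = 4 - 2*x.
  f_y = 1.
f_y = 1 is a nonzero constant, so f_y never vanishes: no point (x, y) can satisfy f = f_x = f_y = 0. In particular no (x, y) ∈ {−4, ..., 4}² is singular; the curve is smooth.


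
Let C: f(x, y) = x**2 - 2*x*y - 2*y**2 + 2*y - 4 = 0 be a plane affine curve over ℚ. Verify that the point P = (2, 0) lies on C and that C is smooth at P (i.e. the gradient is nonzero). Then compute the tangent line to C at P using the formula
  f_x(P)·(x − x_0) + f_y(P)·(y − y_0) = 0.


Tangent line at P: 4*x - 2*y - 8 = 0.

Step 1: f(2, 0) = 0, so P lies on C.
Step 2: partial derivatives
  f_x(x, y) = 2*x - 2*y, f_y(x, y) = -2*x - 4*y + 2.
  f_x(P) = 4, f_y(P) = -2 (gradient nonzero, so P is smooth).
Step 3: tangent line at P: 4·(x − 2) + -2·(y − 0) = 0.
Expanding: 4*x - 2*y - 8 = 0.


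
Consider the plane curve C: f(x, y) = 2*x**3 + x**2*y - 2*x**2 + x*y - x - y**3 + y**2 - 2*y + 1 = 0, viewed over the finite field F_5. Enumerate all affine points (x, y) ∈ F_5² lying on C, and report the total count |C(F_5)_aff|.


Affine F_5-points: {(0, 4), (1, 0), (1, 1), (2, 4), (3, 2), (4, 2)}; count = 6.

For each of the 25 pairs (x, y) ∈ F_5², evaluate f(x, y) mod 5. Record the zeros.
  x = 0: [0↦1, 1↦4, 2↦3, 3↦2, 4↦0]  zeros at y ∈ {4}
  x = 1: [0↦0, 1↦0, 2↦1, 3↦2, 4↦2]  zeros at y ∈ {0, 1}
  x = 2: [0↦2, 1↦1, 2↦1, 3↦1, 4↦0]  zeros at y ∈ {4}
  x = 3: [0↦4, 1↦4, 2↦0, 3↦1, 4↦1]  zeros at y ∈ {2}
  x = 4: [0↦3, 1↦1, 2↦0, 3↦4, 4↦2]  zeros at y ∈ {2}
Collecting zeros: affine points = {(0, 4), (1, 0), (1, 1), (2, 4), (3, 2), (4, 2)}.
Total count |C(F_5)_aff| = 6.


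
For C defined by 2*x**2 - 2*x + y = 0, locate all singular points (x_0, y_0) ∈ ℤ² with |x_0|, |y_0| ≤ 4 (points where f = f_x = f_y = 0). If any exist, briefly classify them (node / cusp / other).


No singular points in the scanned grid; C is smooth there.

Compute partial derivatives:
  f_x = 4*x - 2.
  f_y = 1.
f_y = 1 is a nonzero constant, so f_y never vanishes: no point (x, y) can satisfy f = f_x = f_y = 0. In particular no (x, y) ∈ {−4, ..., 4}² is singular; the curve is smooth.


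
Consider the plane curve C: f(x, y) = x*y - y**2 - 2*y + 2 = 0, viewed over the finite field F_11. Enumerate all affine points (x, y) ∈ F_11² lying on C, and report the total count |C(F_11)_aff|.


Affine F_11-points: {(0, 4), (0, 5), (1, 1), (1, 9), (3, 2), (3, 10), (4, 6), (4, 7), (7, 8), (8, 3)}; count = 10.

For each of the 121 pairs (x, y) ∈ F_11², evaluate f(x, y) mod 11. Record the zeros.
  x = 0: [0↦2, 1↦10, 2↦5, 3↦9, 4↦0, 5↦0, 6↦9, 7↦5, 8↦10, 9↦2, 10↦3]  zeros at y ∈ {4, 5}
  x = 1: [0↦2, 1↦0, 2↦7, 3↦1, 4↦4, 5↦5, 6↦4, 7↦1, 8↦7, 9↦0, 10↦2]  zeros at y ∈ {1, 9}
  x = 2: [0↦2, 1↦1, 2↦9, 3↦4, 4↦8, 5↦10, 6↦10, 7↦8, 8↦4, 9↦9, 10↦1]  zeros at y ∈ ∅
  x = 3: [0↦2, 1↦2, 2↦0, 3↦7, 4↦1, 5↦4, 6↦5, 7↦4, 8↦1, 9↦7, 10↦0]  zeros at y ∈ {2, 10}
  x = 4: [0↦2, 1↦3, 2↦2, 3↦10, 4↦5, 5↦9, 6↦0, 7↦0, 8↦9, 9↦5, 10↦10]  zeros at y ∈ {6, 7}
  x = 5: [0↦2, 1↦4, 2↦4, 3↦2, 4↦9, 5↦3, 6↦6, 7↦7, 8↦6, 9↦3, 10↦9]  zeros at y ∈ ∅
  x = 6: [0↦2, 1↦5, 2↦6, 3↦5, 4↦2, 5↦8, 6↦1, 7↦3, 8↦3, 9↦1, 10↦8]  zeros at y ∈ ∅
  x = 7: [0↦2, 1↦6, 2↦8, 3↦8, 4↦6, 5↦2, 6↦7, 7↦10, 8↦0, 9↦10, 10↦7]  zeros at y ∈ {8}
  x = 8: [0↦2, 1↦7, 2↦10, 3↦0, 4↦10, 5↦7, 6↦2, 7↦6, 8↦8, 9↦8, 10↦6]  zeros at y ∈ {3}
  x = 9: [0↦2, 1↦8, 2↦1, 3↦3, 4↦3, 5↦1, 6↦8, 7↦2, 8↦5, 9↦6, 10↦5]  zeros at y ∈ ∅
  x = 10: [0↦2, 1↦9, 2↦3, 3↦6, 4↦7, 5↦6, 6↦3, 7↦9, 8↦2, 9↦4, 10↦4]  zeros at y ∈ ∅
Collecting zeros: affine points = {(0, 4), (0, 5), (1, 1), (1, 9), (3, 2), (3, 10), (4, 6), (4, 7), (7, 8), (8, 3)}.
Total count |C(F_11)_aff| = 10.


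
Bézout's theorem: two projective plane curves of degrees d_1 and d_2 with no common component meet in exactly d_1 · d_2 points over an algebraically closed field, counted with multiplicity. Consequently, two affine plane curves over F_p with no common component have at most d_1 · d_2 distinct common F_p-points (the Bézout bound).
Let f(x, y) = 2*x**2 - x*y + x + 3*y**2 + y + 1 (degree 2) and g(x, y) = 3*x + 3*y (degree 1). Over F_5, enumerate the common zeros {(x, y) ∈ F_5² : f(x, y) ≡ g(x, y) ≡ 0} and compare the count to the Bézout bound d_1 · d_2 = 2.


Common zeros: {(2, 3), (3, 2)}; count = 2; Bézout bound = 2.

deg(f) = 2, deg(g) = 1, so Bézout bound = 2.
Scan x ∈ F_5. For each x, list the y ∈ F_5 with f(x, y) ≡ 0 and those with g(x, y) ≡ 0 (mod 5); the common zeros in that column are the intersection.
  x = 0: f ≡ 0 at y ∈ {1, 2}; g ≡ 0 at y ∈ {0}; common: ∅.
  x = 1: f ≡ 0 at y ∈ ∅; g ≡ 0 at y ∈ {4}; common: ∅.
  x = 2: f ≡ 0 at y ∈ {3, 4}; g ≡ 0 at y ∈ {3}; common: {3}.
  x = 3: f ≡ 0 at y ∈ {2}; g ≡ 0 at y ∈ {2}; common: {2}.
  x = 4: f ≡ 0 at y ∈ {3}; g ≡ 0 at y ∈ {1}; common: ∅.
Collecting: common zeros = {(2, 3), (3, 2)}, so the count is 2.
Comparison with the Bézout bound: 2 ≤ 2 = deg(f)·deg(g), as expected for curves with no common component (the bound is attained).


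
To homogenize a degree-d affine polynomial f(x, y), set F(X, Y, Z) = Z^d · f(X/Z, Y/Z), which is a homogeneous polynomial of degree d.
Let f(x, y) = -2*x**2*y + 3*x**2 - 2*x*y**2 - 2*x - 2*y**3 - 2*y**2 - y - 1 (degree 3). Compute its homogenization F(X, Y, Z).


F(X, Y, Z) = -2*X**2*Y + 3*X**2*Z - 2*X*Y**2 - 2*X*Z**2 - 2*Y**3 - 2*Y**2*Z - Y*Z**2 - Z**3

deg(f) = 3.
Substitute x = X/Z, y = Y/Z into f, then multiply by Z^3.
  monomial -2·x^2·y^1 ↦ -2·X^2·Y^1·Z^0.
  monomial 3·x^2·y^0 ↦ 3·X^2·Y^0·Z^1.
  monomial -2·x^1·y^2 ↦ -2·X^1·Y^2·Z^0.
  monomial -2·x^1·y^0 ↦ -2·X^1·Y^0·Z^2.
  monomial -2·x^0·y^3 ↦ -2·X^0·Y^3·Z^0.
  monomial -2·x^0·y^2 ↦ -2·X^0·Y^2·Z^1.
  monomial -1·x^0·y^1 ↦ -1·X^0·Y^1·Z^2.
  monomial -1·x^0·y^0 ↦ -1·X^0·Y^0·Z^3.
Collecting: F(X, Y, Z) = -2*X**2*Y + 3*X**2*Z - 2*X*Y**2 - 2*X*Z**2 - 2*Y**3 - 2*Y**2*Z - Y*Z**2 - Z**3.


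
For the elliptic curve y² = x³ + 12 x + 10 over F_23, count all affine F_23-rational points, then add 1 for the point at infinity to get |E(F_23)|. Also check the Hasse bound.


Affine points = {(1, 0), (3, 2), (3, 21), (7, 0), (10, 7), (10, 16), (11, 1), (11, 22), (14, 1), (14, 22), (15, 0), (18, 3), (18, 20), (19, 6), (19, 17), (20, 4), (20, 19), (21, 1), (21, 22)}; affine count = 19; |E(F_23)| = 20.

Discriminant check: Δ ∝ 4a³ + 27b² = 4·12³ + 27·10² = 4·1728 + 27·100 ≡ 21 (mod 23). Nonzero ⇒ E is nonsingular.
For each x ∈ F_23, compute rhs = x³ + 12·x + 10 mod 23, then count y ∈ F_23 with y² ≡ rhs.
  x = 0: rhs = 10, matching y values: none (0 points).
  x = 1: rhs = 0, matching y values: 0 (1 points).
  x = 2: rhs = 19, matching y values: none (0 points).
  x = 3: rhs = 4, matching y values: 2, 21 (2 points).
  x = 4: rhs = 7, matching y values: none (0 points).
  x = 5: rhs = 11, matching y values: none (0 points).
  x = 6: rhs = 22, matching y values: none (0 points).
  x = 7: rhs = 0, matching y values: 0 (1 points).
  x = 8: rhs = 20, matching y values: none (0 points).
  x = 9: rhs = 19, matching y values: none (0 points).
  x = 10: rhs = 3, matching y values: 7, 16 (2 points).
  x = 11: rhs = 1, matching y values: 1, 22 (2 points).
  x = 12: rhs = 19, matching y values: none (0 points).
  x = 13: rhs = 17, matching y values: none (0 points).
  x = 14: rhs = 1, matching y values: 1, 22 (2 points).
  x = 15: rhs = 0, matching y values: 0 (1 points).
  x = 16: rhs = 20, matching y values: none (0 points).
  x = 17: rhs = 21, matching y values: none (0 points).
  x = 18: rhs = 9, matching y values: 3, 20 (2 points).
  x = 19: rhs = 13, matching y values: 6, 17 (2 points).
  x = 20: rhs = 16, matching y values: 4, 19 (2 points).
  x = 21: rhs = 1, matching y values: 1, 22 (2 points).
  x = 22: rhs = 20, matching y values: none (0 points).
Total affine count: 19.
Full point count |E(F_23)| = 19 + 1 = 20.
Hasse bound: |20 − (23+1)| = |-4| = 4 ≤ 2√23 ≈ 9.5917 ✓.


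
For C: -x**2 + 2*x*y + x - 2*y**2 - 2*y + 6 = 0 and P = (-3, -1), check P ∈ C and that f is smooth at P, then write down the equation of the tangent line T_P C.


Tangent line at P: 5*x - 4*y + 11 = 0.

Step 1: f(-3, -1) = 0, so P lies on C.
Step 2: partial derivatives
  f_x(x, y) = -2*x + 2*y + 1, f_y(x, y) = 2*x - 4*y - 2.
  f_x(P) = 5, f_y(P) = -4 (gradient nonzero, so P is smooth).
Step 3: tangent line at P: 5·(x − -3) + -4·(y − -1) = 0.
Expanding: 5*x - 4*y + 11 = 0.


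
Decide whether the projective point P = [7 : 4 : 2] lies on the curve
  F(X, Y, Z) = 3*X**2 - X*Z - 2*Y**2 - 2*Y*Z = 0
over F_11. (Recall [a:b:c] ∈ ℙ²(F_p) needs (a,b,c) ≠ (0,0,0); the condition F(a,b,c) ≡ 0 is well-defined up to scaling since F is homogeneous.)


F(7,4,2) ≡ 8 (mod 11); P is NOT on the curve.

Evaluate F(7, 4, 2) term-by-term (mod 11).
  3*X**2 ↦ 3·49·1·1 = 147
  -X*Z ↦ -1·7·1·2 = -14
  -2*Y**2 ↦ -2·1·16·1 = -32
  -2*Y*Z ↦ -2·1·4·2 = -16
Sum: F(7, 4, 2) = (147) + (-14) + (-32) + (-16) = 85.
Reducing mod 11: 85 ≡ 8 (mod 11).
Since F(a, b, c) ≡ 8 ≠ 0 (mod 11), P does NOT lie on the curve.
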